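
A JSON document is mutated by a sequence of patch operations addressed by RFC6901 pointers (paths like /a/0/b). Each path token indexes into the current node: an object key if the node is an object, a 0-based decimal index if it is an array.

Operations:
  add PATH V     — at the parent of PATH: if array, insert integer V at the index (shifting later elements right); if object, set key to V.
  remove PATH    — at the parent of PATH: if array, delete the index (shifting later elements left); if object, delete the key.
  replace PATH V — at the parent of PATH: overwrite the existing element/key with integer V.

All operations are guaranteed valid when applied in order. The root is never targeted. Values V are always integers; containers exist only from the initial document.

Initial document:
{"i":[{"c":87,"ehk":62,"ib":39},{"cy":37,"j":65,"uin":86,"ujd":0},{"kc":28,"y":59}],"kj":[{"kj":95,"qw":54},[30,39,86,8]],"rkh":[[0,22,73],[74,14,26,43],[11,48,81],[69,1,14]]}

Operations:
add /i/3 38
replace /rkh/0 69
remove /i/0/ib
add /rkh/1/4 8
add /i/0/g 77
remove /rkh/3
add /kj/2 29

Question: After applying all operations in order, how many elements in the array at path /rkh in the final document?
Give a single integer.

Answer: 3

Derivation:
After op 1 (add /i/3 38): {"i":[{"c":87,"ehk":62,"ib":39},{"cy":37,"j":65,"uin":86,"ujd":0},{"kc":28,"y":59},38],"kj":[{"kj":95,"qw":54},[30,39,86,8]],"rkh":[[0,22,73],[74,14,26,43],[11,48,81],[69,1,14]]}
After op 2 (replace /rkh/0 69): {"i":[{"c":87,"ehk":62,"ib":39},{"cy":37,"j":65,"uin":86,"ujd":0},{"kc":28,"y":59},38],"kj":[{"kj":95,"qw":54},[30,39,86,8]],"rkh":[69,[74,14,26,43],[11,48,81],[69,1,14]]}
After op 3 (remove /i/0/ib): {"i":[{"c":87,"ehk":62},{"cy":37,"j":65,"uin":86,"ujd":0},{"kc":28,"y":59},38],"kj":[{"kj":95,"qw":54},[30,39,86,8]],"rkh":[69,[74,14,26,43],[11,48,81],[69,1,14]]}
After op 4 (add /rkh/1/4 8): {"i":[{"c":87,"ehk":62},{"cy":37,"j":65,"uin":86,"ujd":0},{"kc":28,"y":59},38],"kj":[{"kj":95,"qw":54},[30,39,86,8]],"rkh":[69,[74,14,26,43,8],[11,48,81],[69,1,14]]}
After op 5 (add /i/0/g 77): {"i":[{"c":87,"ehk":62,"g":77},{"cy":37,"j":65,"uin":86,"ujd":0},{"kc":28,"y":59},38],"kj":[{"kj":95,"qw":54},[30,39,86,8]],"rkh":[69,[74,14,26,43,8],[11,48,81],[69,1,14]]}
After op 6 (remove /rkh/3): {"i":[{"c":87,"ehk":62,"g":77},{"cy":37,"j":65,"uin":86,"ujd":0},{"kc":28,"y":59},38],"kj":[{"kj":95,"qw":54},[30,39,86,8]],"rkh":[69,[74,14,26,43,8],[11,48,81]]}
After op 7 (add /kj/2 29): {"i":[{"c":87,"ehk":62,"g":77},{"cy":37,"j":65,"uin":86,"ujd":0},{"kc":28,"y":59},38],"kj":[{"kj":95,"qw":54},[30,39,86,8],29],"rkh":[69,[74,14,26,43,8],[11,48,81]]}
Size at path /rkh: 3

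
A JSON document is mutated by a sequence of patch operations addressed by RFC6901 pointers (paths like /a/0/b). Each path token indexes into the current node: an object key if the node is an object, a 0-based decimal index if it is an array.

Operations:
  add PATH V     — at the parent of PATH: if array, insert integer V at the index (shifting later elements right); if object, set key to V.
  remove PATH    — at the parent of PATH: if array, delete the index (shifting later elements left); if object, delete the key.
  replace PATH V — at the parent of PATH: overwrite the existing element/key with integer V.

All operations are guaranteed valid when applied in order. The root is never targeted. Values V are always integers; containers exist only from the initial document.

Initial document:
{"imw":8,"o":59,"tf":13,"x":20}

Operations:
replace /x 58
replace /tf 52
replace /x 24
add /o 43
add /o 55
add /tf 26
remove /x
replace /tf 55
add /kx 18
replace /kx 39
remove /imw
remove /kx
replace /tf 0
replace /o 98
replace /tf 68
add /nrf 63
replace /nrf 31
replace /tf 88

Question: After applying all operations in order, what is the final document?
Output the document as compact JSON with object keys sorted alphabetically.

Answer: {"nrf":31,"o":98,"tf":88}

Derivation:
After op 1 (replace /x 58): {"imw":8,"o":59,"tf":13,"x":58}
After op 2 (replace /tf 52): {"imw":8,"o":59,"tf":52,"x":58}
After op 3 (replace /x 24): {"imw":8,"o":59,"tf":52,"x":24}
After op 4 (add /o 43): {"imw":8,"o":43,"tf":52,"x":24}
After op 5 (add /o 55): {"imw":8,"o":55,"tf":52,"x":24}
After op 6 (add /tf 26): {"imw":8,"o":55,"tf":26,"x":24}
After op 7 (remove /x): {"imw":8,"o":55,"tf":26}
After op 8 (replace /tf 55): {"imw":8,"o":55,"tf":55}
After op 9 (add /kx 18): {"imw":8,"kx":18,"o":55,"tf":55}
After op 10 (replace /kx 39): {"imw":8,"kx":39,"o":55,"tf":55}
After op 11 (remove /imw): {"kx":39,"o":55,"tf":55}
After op 12 (remove /kx): {"o":55,"tf":55}
After op 13 (replace /tf 0): {"o":55,"tf":0}
After op 14 (replace /o 98): {"o":98,"tf":0}
After op 15 (replace /tf 68): {"o":98,"tf":68}
After op 16 (add /nrf 63): {"nrf":63,"o":98,"tf":68}
After op 17 (replace /nrf 31): {"nrf":31,"o":98,"tf":68}
After op 18 (replace /tf 88): {"nrf":31,"o":98,"tf":88}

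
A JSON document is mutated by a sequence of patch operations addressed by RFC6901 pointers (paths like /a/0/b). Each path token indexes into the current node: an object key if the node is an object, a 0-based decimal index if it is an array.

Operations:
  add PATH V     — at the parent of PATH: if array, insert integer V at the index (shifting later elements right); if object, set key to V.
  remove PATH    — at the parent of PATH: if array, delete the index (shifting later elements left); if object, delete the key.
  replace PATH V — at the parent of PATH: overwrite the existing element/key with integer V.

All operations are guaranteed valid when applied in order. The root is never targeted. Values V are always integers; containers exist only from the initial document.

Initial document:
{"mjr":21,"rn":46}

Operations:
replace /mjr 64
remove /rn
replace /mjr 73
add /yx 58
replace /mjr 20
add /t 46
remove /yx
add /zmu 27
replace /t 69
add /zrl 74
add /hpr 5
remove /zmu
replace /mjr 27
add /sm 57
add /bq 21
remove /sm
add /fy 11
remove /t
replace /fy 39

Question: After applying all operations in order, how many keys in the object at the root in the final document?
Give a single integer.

Answer: 5

Derivation:
After op 1 (replace /mjr 64): {"mjr":64,"rn":46}
After op 2 (remove /rn): {"mjr":64}
After op 3 (replace /mjr 73): {"mjr":73}
After op 4 (add /yx 58): {"mjr":73,"yx":58}
After op 5 (replace /mjr 20): {"mjr":20,"yx":58}
After op 6 (add /t 46): {"mjr":20,"t":46,"yx":58}
After op 7 (remove /yx): {"mjr":20,"t":46}
After op 8 (add /zmu 27): {"mjr":20,"t":46,"zmu":27}
After op 9 (replace /t 69): {"mjr":20,"t":69,"zmu":27}
After op 10 (add /zrl 74): {"mjr":20,"t":69,"zmu":27,"zrl":74}
After op 11 (add /hpr 5): {"hpr":5,"mjr":20,"t":69,"zmu":27,"zrl":74}
After op 12 (remove /zmu): {"hpr":5,"mjr":20,"t":69,"zrl":74}
After op 13 (replace /mjr 27): {"hpr":5,"mjr":27,"t":69,"zrl":74}
After op 14 (add /sm 57): {"hpr":5,"mjr":27,"sm":57,"t":69,"zrl":74}
After op 15 (add /bq 21): {"bq":21,"hpr":5,"mjr":27,"sm":57,"t":69,"zrl":74}
After op 16 (remove /sm): {"bq":21,"hpr":5,"mjr":27,"t":69,"zrl":74}
After op 17 (add /fy 11): {"bq":21,"fy":11,"hpr":5,"mjr":27,"t":69,"zrl":74}
After op 18 (remove /t): {"bq":21,"fy":11,"hpr":5,"mjr":27,"zrl":74}
After op 19 (replace /fy 39): {"bq":21,"fy":39,"hpr":5,"mjr":27,"zrl":74}
Size at the root: 5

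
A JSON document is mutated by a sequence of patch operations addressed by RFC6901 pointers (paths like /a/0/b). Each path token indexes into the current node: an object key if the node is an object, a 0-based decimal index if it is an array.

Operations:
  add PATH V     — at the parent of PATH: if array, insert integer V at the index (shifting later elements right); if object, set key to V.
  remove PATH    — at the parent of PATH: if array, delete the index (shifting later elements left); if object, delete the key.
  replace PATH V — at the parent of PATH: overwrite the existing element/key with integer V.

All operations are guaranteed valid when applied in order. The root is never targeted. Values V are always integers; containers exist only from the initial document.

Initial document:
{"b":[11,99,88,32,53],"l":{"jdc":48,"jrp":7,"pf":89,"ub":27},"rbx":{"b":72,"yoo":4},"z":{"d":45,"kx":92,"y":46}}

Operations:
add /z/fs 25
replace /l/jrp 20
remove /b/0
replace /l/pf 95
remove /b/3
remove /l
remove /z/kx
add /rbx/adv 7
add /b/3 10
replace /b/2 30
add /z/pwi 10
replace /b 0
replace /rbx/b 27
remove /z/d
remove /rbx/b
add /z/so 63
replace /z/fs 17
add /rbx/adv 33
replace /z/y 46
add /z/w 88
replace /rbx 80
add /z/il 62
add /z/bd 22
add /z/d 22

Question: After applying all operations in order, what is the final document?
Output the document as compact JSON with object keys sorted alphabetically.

After op 1 (add /z/fs 25): {"b":[11,99,88,32,53],"l":{"jdc":48,"jrp":7,"pf":89,"ub":27},"rbx":{"b":72,"yoo":4},"z":{"d":45,"fs":25,"kx":92,"y":46}}
After op 2 (replace /l/jrp 20): {"b":[11,99,88,32,53],"l":{"jdc":48,"jrp":20,"pf":89,"ub":27},"rbx":{"b":72,"yoo":4},"z":{"d":45,"fs":25,"kx":92,"y":46}}
After op 3 (remove /b/0): {"b":[99,88,32,53],"l":{"jdc":48,"jrp":20,"pf":89,"ub":27},"rbx":{"b":72,"yoo":4},"z":{"d":45,"fs":25,"kx":92,"y":46}}
After op 4 (replace /l/pf 95): {"b":[99,88,32,53],"l":{"jdc":48,"jrp":20,"pf":95,"ub":27},"rbx":{"b":72,"yoo":4},"z":{"d":45,"fs":25,"kx":92,"y":46}}
After op 5 (remove /b/3): {"b":[99,88,32],"l":{"jdc":48,"jrp":20,"pf":95,"ub":27},"rbx":{"b":72,"yoo":4},"z":{"d":45,"fs":25,"kx":92,"y":46}}
After op 6 (remove /l): {"b":[99,88,32],"rbx":{"b":72,"yoo":4},"z":{"d":45,"fs":25,"kx":92,"y":46}}
After op 7 (remove /z/kx): {"b":[99,88,32],"rbx":{"b":72,"yoo":4},"z":{"d":45,"fs":25,"y":46}}
After op 8 (add /rbx/adv 7): {"b":[99,88,32],"rbx":{"adv":7,"b":72,"yoo":4},"z":{"d":45,"fs":25,"y":46}}
After op 9 (add /b/3 10): {"b":[99,88,32,10],"rbx":{"adv":7,"b":72,"yoo":4},"z":{"d":45,"fs":25,"y":46}}
After op 10 (replace /b/2 30): {"b":[99,88,30,10],"rbx":{"adv":7,"b":72,"yoo":4},"z":{"d":45,"fs":25,"y":46}}
After op 11 (add /z/pwi 10): {"b":[99,88,30,10],"rbx":{"adv":7,"b":72,"yoo":4},"z":{"d":45,"fs":25,"pwi":10,"y":46}}
After op 12 (replace /b 0): {"b":0,"rbx":{"adv":7,"b":72,"yoo":4},"z":{"d":45,"fs":25,"pwi":10,"y":46}}
After op 13 (replace /rbx/b 27): {"b":0,"rbx":{"adv":7,"b":27,"yoo":4},"z":{"d":45,"fs":25,"pwi":10,"y":46}}
After op 14 (remove /z/d): {"b":0,"rbx":{"adv":7,"b":27,"yoo":4},"z":{"fs":25,"pwi":10,"y":46}}
After op 15 (remove /rbx/b): {"b":0,"rbx":{"adv":7,"yoo":4},"z":{"fs":25,"pwi":10,"y":46}}
After op 16 (add /z/so 63): {"b":0,"rbx":{"adv":7,"yoo":4},"z":{"fs":25,"pwi":10,"so":63,"y":46}}
After op 17 (replace /z/fs 17): {"b":0,"rbx":{"adv":7,"yoo":4},"z":{"fs":17,"pwi":10,"so":63,"y":46}}
After op 18 (add /rbx/adv 33): {"b":0,"rbx":{"adv":33,"yoo":4},"z":{"fs":17,"pwi":10,"so":63,"y":46}}
After op 19 (replace /z/y 46): {"b":0,"rbx":{"adv":33,"yoo":4},"z":{"fs":17,"pwi":10,"so":63,"y":46}}
After op 20 (add /z/w 88): {"b":0,"rbx":{"adv":33,"yoo":4},"z":{"fs":17,"pwi":10,"so":63,"w":88,"y":46}}
After op 21 (replace /rbx 80): {"b":0,"rbx":80,"z":{"fs":17,"pwi":10,"so":63,"w":88,"y":46}}
After op 22 (add /z/il 62): {"b":0,"rbx":80,"z":{"fs":17,"il":62,"pwi":10,"so":63,"w":88,"y":46}}
After op 23 (add /z/bd 22): {"b":0,"rbx":80,"z":{"bd":22,"fs":17,"il":62,"pwi":10,"so":63,"w":88,"y":46}}
After op 24 (add /z/d 22): {"b":0,"rbx":80,"z":{"bd":22,"d":22,"fs":17,"il":62,"pwi":10,"so":63,"w":88,"y":46}}

Answer: {"b":0,"rbx":80,"z":{"bd":22,"d":22,"fs":17,"il":62,"pwi":10,"so":63,"w":88,"y":46}}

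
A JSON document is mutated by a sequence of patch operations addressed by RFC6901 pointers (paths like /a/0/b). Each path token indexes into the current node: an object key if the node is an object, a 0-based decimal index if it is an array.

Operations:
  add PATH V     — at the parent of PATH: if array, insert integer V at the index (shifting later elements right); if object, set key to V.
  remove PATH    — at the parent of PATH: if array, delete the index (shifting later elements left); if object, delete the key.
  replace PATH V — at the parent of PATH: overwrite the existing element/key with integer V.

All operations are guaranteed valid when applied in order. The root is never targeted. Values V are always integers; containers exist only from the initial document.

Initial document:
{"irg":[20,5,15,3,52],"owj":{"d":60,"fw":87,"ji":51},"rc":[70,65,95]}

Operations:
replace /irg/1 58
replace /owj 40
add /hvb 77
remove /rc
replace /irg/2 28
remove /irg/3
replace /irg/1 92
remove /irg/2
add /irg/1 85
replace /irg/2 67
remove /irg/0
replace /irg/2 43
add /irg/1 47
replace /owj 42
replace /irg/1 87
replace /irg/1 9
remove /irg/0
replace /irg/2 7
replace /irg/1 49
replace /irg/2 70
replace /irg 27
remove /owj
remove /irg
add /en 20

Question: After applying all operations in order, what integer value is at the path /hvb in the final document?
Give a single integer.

Answer: 77

Derivation:
After op 1 (replace /irg/1 58): {"irg":[20,58,15,3,52],"owj":{"d":60,"fw":87,"ji":51},"rc":[70,65,95]}
After op 2 (replace /owj 40): {"irg":[20,58,15,3,52],"owj":40,"rc":[70,65,95]}
After op 3 (add /hvb 77): {"hvb":77,"irg":[20,58,15,3,52],"owj":40,"rc":[70,65,95]}
After op 4 (remove /rc): {"hvb":77,"irg":[20,58,15,3,52],"owj":40}
After op 5 (replace /irg/2 28): {"hvb":77,"irg":[20,58,28,3,52],"owj":40}
After op 6 (remove /irg/3): {"hvb":77,"irg":[20,58,28,52],"owj":40}
After op 7 (replace /irg/1 92): {"hvb":77,"irg":[20,92,28,52],"owj":40}
After op 8 (remove /irg/2): {"hvb":77,"irg":[20,92,52],"owj":40}
After op 9 (add /irg/1 85): {"hvb":77,"irg":[20,85,92,52],"owj":40}
After op 10 (replace /irg/2 67): {"hvb":77,"irg":[20,85,67,52],"owj":40}
After op 11 (remove /irg/0): {"hvb":77,"irg":[85,67,52],"owj":40}
After op 12 (replace /irg/2 43): {"hvb":77,"irg":[85,67,43],"owj":40}
After op 13 (add /irg/1 47): {"hvb":77,"irg":[85,47,67,43],"owj":40}
After op 14 (replace /owj 42): {"hvb":77,"irg":[85,47,67,43],"owj":42}
After op 15 (replace /irg/1 87): {"hvb":77,"irg":[85,87,67,43],"owj":42}
After op 16 (replace /irg/1 9): {"hvb":77,"irg":[85,9,67,43],"owj":42}
After op 17 (remove /irg/0): {"hvb":77,"irg":[9,67,43],"owj":42}
After op 18 (replace /irg/2 7): {"hvb":77,"irg":[9,67,7],"owj":42}
After op 19 (replace /irg/1 49): {"hvb":77,"irg":[9,49,7],"owj":42}
After op 20 (replace /irg/2 70): {"hvb":77,"irg":[9,49,70],"owj":42}
After op 21 (replace /irg 27): {"hvb":77,"irg":27,"owj":42}
After op 22 (remove /owj): {"hvb":77,"irg":27}
After op 23 (remove /irg): {"hvb":77}
After op 24 (add /en 20): {"en":20,"hvb":77}
Value at /hvb: 77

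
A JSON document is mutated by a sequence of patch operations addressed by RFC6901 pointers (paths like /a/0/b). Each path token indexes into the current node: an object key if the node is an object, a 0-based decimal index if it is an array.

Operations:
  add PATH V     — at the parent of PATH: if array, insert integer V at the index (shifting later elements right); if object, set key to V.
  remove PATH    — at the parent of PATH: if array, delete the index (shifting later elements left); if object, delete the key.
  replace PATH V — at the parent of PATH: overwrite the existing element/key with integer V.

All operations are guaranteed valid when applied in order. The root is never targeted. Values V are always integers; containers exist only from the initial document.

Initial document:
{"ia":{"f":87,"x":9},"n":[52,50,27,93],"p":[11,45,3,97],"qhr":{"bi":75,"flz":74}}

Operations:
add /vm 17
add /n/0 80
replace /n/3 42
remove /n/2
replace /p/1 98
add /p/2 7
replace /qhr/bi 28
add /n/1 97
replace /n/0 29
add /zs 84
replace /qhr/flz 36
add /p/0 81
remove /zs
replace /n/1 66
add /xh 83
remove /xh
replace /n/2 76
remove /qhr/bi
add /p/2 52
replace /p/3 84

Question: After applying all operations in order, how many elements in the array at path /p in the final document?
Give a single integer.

Answer: 7

Derivation:
After op 1 (add /vm 17): {"ia":{"f":87,"x":9},"n":[52,50,27,93],"p":[11,45,3,97],"qhr":{"bi":75,"flz":74},"vm":17}
After op 2 (add /n/0 80): {"ia":{"f":87,"x":9},"n":[80,52,50,27,93],"p":[11,45,3,97],"qhr":{"bi":75,"flz":74},"vm":17}
After op 3 (replace /n/3 42): {"ia":{"f":87,"x":9},"n":[80,52,50,42,93],"p":[11,45,3,97],"qhr":{"bi":75,"flz":74},"vm":17}
After op 4 (remove /n/2): {"ia":{"f":87,"x":9},"n":[80,52,42,93],"p":[11,45,3,97],"qhr":{"bi":75,"flz":74},"vm":17}
After op 5 (replace /p/1 98): {"ia":{"f":87,"x":9},"n":[80,52,42,93],"p":[11,98,3,97],"qhr":{"bi":75,"flz":74},"vm":17}
After op 6 (add /p/2 7): {"ia":{"f":87,"x":9},"n":[80,52,42,93],"p":[11,98,7,3,97],"qhr":{"bi":75,"flz":74},"vm":17}
After op 7 (replace /qhr/bi 28): {"ia":{"f":87,"x":9},"n":[80,52,42,93],"p":[11,98,7,3,97],"qhr":{"bi":28,"flz":74},"vm":17}
After op 8 (add /n/1 97): {"ia":{"f":87,"x":9},"n":[80,97,52,42,93],"p":[11,98,7,3,97],"qhr":{"bi":28,"flz":74},"vm":17}
After op 9 (replace /n/0 29): {"ia":{"f":87,"x":9},"n":[29,97,52,42,93],"p":[11,98,7,3,97],"qhr":{"bi":28,"flz":74},"vm":17}
After op 10 (add /zs 84): {"ia":{"f":87,"x":9},"n":[29,97,52,42,93],"p":[11,98,7,3,97],"qhr":{"bi":28,"flz":74},"vm":17,"zs":84}
After op 11 (replace /qhr/flz 36): {"ia":{"f":87,"x":9},"n":[29,97,52,42,93],"p":[11,98,7,3,97],"qhr":{"bi":28,"flz":36},"vm":17,"zs":84}
After op 12 (add /p/0 81): {"ia":{"f":87,"x":9},"n":[29,97,52,42,93],"p":[81,11,98,7,3,97],"qhr":{"bi":28,"flz":36},"vm":17,"zs":84}
After op 13 (remove /zs): {"ia":{"f":87,"x":9},"n":[29,97,52,42,93],"p":[81,11,98,7,3,97],"qhr":{"bi":28,"flz":36},"vm":17}
After op 14 (replace /n/1 66): {"ia":{"f":87,"x":9},"n":[29,66,52,42,93],"p":[81,11,98,7,3,97],"qhr":{"bi":28,"flz":36},"vm":17}
After op 15 (add /xh 83): {"ia":{"f":87,"x":9},"n":[29,66,52,42,93],"p":[81,11,98,7,3,97],"qhr":{"bi":28,"flz":36},"vm":17,"xh":83}
After op 16 (remove /xh): {"ia":{"f":87,"x":9},"n":[29,66,52,42,93],"p":[81,11,98,7,3,97],"qhr":{"bi":28,"flz":36},"vm":17}
After op 17 (replace /n/2 76): {"ia":{"f":87,"x":9},"n":[29,66,76,42,93],"p":[81,11,98,7,3,97],"qhr":{"bi":28,"flz":36},"vm":17}
After op 18 (remove /qhr/bi): {"ia":{"f":87,"x":9},"n":[29,66,76,42,93],"p":[81,11,98,7,3,97],"qhr":{"flz":36},"vm":17}
After op 19 (add /p/2 52): {"ia":{"f":87,"x":9},"n":[29,66,76,42,93],"p":[81,11,52,98,7,3,97],"qhr":{"flz":36},"vm":17}
After op 20 (replace /p/3 84): {"ia":{"f":87,"x":9},"n":[29,66,76,42,93],"p":[81,11,52,84,7,3,97],"qhr":{"flz":36},"vm":17}
Size at path /p: 7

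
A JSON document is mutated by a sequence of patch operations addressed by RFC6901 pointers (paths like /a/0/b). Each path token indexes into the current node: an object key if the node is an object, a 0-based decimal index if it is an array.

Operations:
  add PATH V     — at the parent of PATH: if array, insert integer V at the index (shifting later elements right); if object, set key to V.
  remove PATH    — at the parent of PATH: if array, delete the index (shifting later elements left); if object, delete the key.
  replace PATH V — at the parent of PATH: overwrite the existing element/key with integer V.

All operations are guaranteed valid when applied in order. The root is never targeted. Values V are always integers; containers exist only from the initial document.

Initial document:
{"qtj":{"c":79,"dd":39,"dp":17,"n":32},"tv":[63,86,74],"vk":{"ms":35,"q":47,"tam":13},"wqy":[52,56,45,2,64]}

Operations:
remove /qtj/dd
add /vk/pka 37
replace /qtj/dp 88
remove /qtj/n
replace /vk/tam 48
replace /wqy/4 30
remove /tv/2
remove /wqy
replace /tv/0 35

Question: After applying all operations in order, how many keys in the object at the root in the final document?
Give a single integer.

Answer: 3

Derivation:
After op 1 (remove /qtj/dd): {"qtj":{"c":79,"dp":17,"n":32},"tv":[63,86,74],"vk":{"ms":35,"q":47,"tam":13},"wqy":[52,56,45,2,64]}
After op 2 (add /vk/pka 37): {"qtj":{"c":79,"dp":17,"n":32},"tv":[63,86,74],"vk":{"ms":35,"pka":37,"q":47,"tam":13},"wqy":[52,56,45,2,64]}
After op 3 (replace /qtj/dp 88): {"qtj":{"c":79,"dp":88,"n":32},"tv":[63,86,74],"vk":{"ms":35,"pka":37,"q":47,"tam":13},"wqy":[52,56,45,2,64]}
After op 4 (remove /qtj/n): {"qtj":{"c":79,"dp":88},"tv":[63,86,74],"vk":{"ms":35,"pka":37,"q":47,"tam":13},"wqy":[52,56,45,2,64]}
After op 5 (replace /vk/tam 48): {"qtj":{"c":79,"dp":88},"tv":[63,86,74],"vk":{"ms":35,"pka":37,"q":47,"tam":48},"wqy":[52,56,45,2,64]}
After op 6 (replace /wqy/4 30): {"qtj":{"c":79,"dp":88},"tv":[63,86,74],"vk":{"ms":35,"pka":37,"q":47,"tam":48},"wqy":[52,56,45,2,30]}
After op 7 (remove /tv/2): {"qtj":{"c":79,"dp":88},"tv":[63,86],"vk":{"ms":35,"pka":37,"q":47,"tam":48},"wqy":[52,56,45,2,30]}
After op 8 (remove /wqy): {"qtj":{"c":79,"dp":88},"tv":[63,86],"vk":{"ms":35,"pka":37,"q":47,"tam":48}}
After op 9 (replace /tv/0 35): {"qtj":{"c":79,"dp":88},"tv":[35,86],"vk":{"ms":35,"pka":37,"q":47,"tam":48}}
Size at the root: 3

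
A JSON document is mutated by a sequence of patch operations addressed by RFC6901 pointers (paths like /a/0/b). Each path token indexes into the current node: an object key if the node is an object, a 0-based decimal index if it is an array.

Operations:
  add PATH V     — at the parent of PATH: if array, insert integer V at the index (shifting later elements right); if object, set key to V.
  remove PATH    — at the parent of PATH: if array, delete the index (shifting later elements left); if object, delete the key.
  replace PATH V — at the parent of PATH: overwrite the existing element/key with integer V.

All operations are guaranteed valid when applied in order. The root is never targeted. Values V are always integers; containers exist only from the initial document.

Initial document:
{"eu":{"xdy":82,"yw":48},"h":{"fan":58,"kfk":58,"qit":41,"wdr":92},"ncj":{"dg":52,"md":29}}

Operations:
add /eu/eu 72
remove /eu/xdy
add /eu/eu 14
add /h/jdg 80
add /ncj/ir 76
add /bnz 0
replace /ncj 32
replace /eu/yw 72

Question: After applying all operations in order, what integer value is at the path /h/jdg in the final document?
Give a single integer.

Answer: 80

Derivation:
After op 1 (add /eu/eu 72): {"eu":{"eu":72,"xdy":82,"yw":48},"h":{"fan":58,"kfk":58,"qit":41,"wdr":92},"ncj":{"dg":52,"md":29}}
After op 2 (remove /eu/xdy): {"eu":{"eu":72,"yw":48},"h":{"fan":58,"kfk":58,"qit":41,"wdr":92},"ncj":{"dg":52,"md":29}}
After op 3 (add /eu/eu 14): {"eu":{"eu":14,"yw":48},"h":{"fan":58,"kfk":58,"qit":41,"wdr":92},"ncj":{"dg":52,"md":29}}
After op 4 (add /h/jdg 80): {"eu":{"eu":14,"yw":48},"h":{"fan":58,"jdg":80,"kfk":58,"qit":41,"wdr":92},"ncj":{"dg":52,"md":29}}
After op 5 (add /ncj/ir 76): {"eu":{"eu":14,"yw":48},"h":{"fan":58,"jdg":80,"kfk":58,"qit":41,"wdr":92},"ncj":{"dg":52,"ir":76,"md":29}}
After op 6 (add /bnz 0): {"bnz":0,"eu":{"eu":14,"yw":48},"h":{"fan":58,"jdg":80,"kfk":58,"qit":41,"wdr":92},"ncj":{"dg":52,"ir":76,"md":29}}
After op 7 (replace /ncj 32): {"bnz":0,"eu":{"eu":14,"yw":48},"h":{"fan":58,"jdg":80,"kfk":58,"qit":41,"wdr":92},"ncj":32}
After op 8 (replace /eu/yw 72): {"bnz":0,"eu":{"eu":14,"yw":72},"h":{"fan":58,"jdg":80,"kfk":58,"qit":41,"wdr":92},"ncj":32}
Value at /h/jdg: 80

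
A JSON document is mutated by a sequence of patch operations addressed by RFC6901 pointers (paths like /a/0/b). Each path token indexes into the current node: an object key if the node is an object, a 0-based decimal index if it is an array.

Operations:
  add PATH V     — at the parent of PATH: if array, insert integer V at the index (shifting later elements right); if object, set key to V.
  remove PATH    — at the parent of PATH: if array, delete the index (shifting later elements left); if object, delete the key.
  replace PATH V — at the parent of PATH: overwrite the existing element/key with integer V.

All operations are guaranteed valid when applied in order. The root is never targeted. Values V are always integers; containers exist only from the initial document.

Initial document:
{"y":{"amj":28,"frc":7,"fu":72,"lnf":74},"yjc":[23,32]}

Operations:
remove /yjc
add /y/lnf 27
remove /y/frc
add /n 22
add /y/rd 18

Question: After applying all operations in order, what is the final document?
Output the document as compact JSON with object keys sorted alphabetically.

After op 1 (remove /yjc): {"y":{"amj":28,"frc":7,"fu":72,"lnf":74}}
After op 2 (add /y/lnf 27): {"y":{"amj":28,"frc":7,"fu":72,"lnf":27}}
After op 3 (remove /y/frc): {"y":{"amj":28,"fu":72,"lnf":27}}
After op 4 (add /n 22): {"n":22,"y":{"amj":28,"fu":72,"lnf":27}}
After op 5 (add /y/rd 18): {"n":22,"y":{"amj":28,"fu":72,"lnf":27,"rd":18}}

Answer: {"n":22,"y":{"amj":28,"fu":72,"lnf":27,"rd":18}}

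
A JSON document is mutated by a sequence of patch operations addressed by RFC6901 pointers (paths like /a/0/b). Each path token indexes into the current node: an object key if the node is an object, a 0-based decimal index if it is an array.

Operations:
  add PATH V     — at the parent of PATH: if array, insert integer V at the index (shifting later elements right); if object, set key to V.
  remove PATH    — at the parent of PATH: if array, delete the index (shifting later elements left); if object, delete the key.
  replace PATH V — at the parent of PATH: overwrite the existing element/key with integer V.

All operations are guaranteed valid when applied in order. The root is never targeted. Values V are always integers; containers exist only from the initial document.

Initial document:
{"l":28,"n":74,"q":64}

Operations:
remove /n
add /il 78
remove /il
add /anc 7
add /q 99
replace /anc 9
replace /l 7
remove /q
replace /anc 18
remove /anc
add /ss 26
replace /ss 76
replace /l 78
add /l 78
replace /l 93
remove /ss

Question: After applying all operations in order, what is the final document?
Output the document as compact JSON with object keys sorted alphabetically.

After op 1 (remove /n): {"l":28,"q":64}
After op 2 (add /il 78): {"il":78,"l":28,"q":64}
After op 3 (remove /il): {"l":28,"q":64}
After op 4 (add /anc 7): {"anc":7,"l":28,"q":64}
After op 5 (add /q 99): {"anc":7,"l":28,"q":99}
After op 6 (replace /anc 9): {"anc":9,"l":28,"q":99}
After op 7 (replace /l 7): {"anc":9,"l":7,"q":99}
After op 8 (remove /q): {"anc":9,"l":7}
After op 9 (replace /anc 18): {"anc":18,"l":7}
After op 10 (remove /anc): {"l":7}
After op 11 (add /ss 26): {"l":7,"ss":26}
After op 12 (replace /ss 76): {"l":7,"ss":76}
After op 13 (replace /l 78): {"l":78,"ss":76}
After op 14 (add /l 78): {"l":78,"ss":76}
After op 15 (replace /l 93): {"l":93,"ss":76}
After op 16 (remove /ss): {"l":93}

Answer: {"l":93}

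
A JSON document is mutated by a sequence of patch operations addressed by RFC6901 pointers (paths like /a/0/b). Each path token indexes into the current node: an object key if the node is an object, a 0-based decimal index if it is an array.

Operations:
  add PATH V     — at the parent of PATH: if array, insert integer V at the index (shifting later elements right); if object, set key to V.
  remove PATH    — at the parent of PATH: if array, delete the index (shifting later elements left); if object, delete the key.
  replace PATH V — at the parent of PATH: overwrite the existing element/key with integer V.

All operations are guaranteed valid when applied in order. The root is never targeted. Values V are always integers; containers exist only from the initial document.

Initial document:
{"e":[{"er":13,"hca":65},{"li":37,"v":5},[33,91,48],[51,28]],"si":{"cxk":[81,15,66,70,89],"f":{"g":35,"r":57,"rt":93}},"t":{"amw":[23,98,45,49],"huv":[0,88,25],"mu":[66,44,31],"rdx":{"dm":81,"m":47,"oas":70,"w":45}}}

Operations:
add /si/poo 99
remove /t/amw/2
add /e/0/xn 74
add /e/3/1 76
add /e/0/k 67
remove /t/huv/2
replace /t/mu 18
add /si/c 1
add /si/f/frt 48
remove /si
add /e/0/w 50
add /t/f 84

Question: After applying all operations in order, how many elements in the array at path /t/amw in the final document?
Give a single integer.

After op 1 (add /si/poo 99): {"e":[{"er":13,"hca":65},{"li":37,"v":5},[33,91,48],[51,28]],"si":{"cxk":[81,15,66,70,89],"f":{"g":35,"r":57,"rt":93},"poo":99},"t":{"amw":[23,98,45,49],"huv":[0,88,25],"mu":[66,44,31],"rdx":{"dm":81,"m":47,"oas":70,"w":45}}}
After op 2 (remove /t/amw/2): {"e":[{"er":13,"hca":65},{"li":37,"v":5},[33,91,48],[51,28]],"si":{"cxk":[81,15,66,70,89],"f":{"g":35,"r":57,"rt":93},"poo":99},"t":{"amw":[23,98,49],"huv":[0,88,25],"mu":[66,44,31],"rdx":{"dm":81,"m":47,"oas":70,"w":45}}}
After op 3 (add /e/0/xn 74): {"e":[{"er":13,"hca":65,"xn":74},{"li":37,"v":5},[33,91,48],[51,28]],"si":{"cxk":[81,15,66,70,89],"f":{"g":35,"r":57,"rt":93},"poo":99},"t":{"amw":[23,98,49],"huv":[0,88,25],"mu":[66,44,31],"rdx":{"dm":81,"m":47,"oas":70,"w":45}}}
After op 4 (add /e/3/1 76): {"e":[{"er":13,"hca":65,"xn":74},{"li":37,"v":5},[33,91,48],[51,76,28]],"si":{"cxk":[81,15,66,70,89],"f":{"g":35,"r":57,"rt":93},"poo":99},"t":{"amw":[23,98,49],"huv":[0,88,25],"mu":[66,44,31],"rdx":{"dm":81,"m":47,"oas":70,"w":45}}}
After op 5 (add /e/0/k 67): {"e":[{"er":13,"hca":65,"k":67,"xn":74},{"li":37,"v":5},[33,91,48],[51,76,28]],"si":{"cxk":[81,15,66,70,89],"f":{"g":35,"r":57,"rt":93},"poo":99},"t":{"amw":[23,98,49],"huv":[0,88,25],"mu":[66,44,31],"rdx":{"dm":81,"m":47,"oas":70,"w":45}}}
After op 6 (remove /t/huv/2): {"e":[{"er":13,"hca":65,"k":67,"xn":74},{"li":37,"v":5},[33,91,48],[51,76,28]],"si":{"cxk":[81,15,66,70,89],"f":{"g":35,"r":57,"rt":93},"poo":99},"t":{"amw":[23,98,49],"huv":[0,88],"mu":[66,44,31],"rdx":{"dm":81,"m":47,"oas":70,"w":45}}}
After op 7 (replace /t/mu 18): {"e":[{"er":13,"hca":65,"k":67,"xn":74},{"li":37,"v":5},[33,91,48],[51,76,28]],"si":{"cxk":[81,15,66,70,89],"f":{"g":35,"r":57,"rt":93},"poo":99},"t":{"amw":[23,98,49],"huv":[0,88],"mu":18,"rdx":{"dm":81,"m":47,"oas":70,"w":45}}}
After op 8 (add /si/c 1): {"e":[{"er":13,"hca":65,"k":67,"xn":74},{"li":37,"v":5},[33,91,48],[51,76,28]],"si":{"c":1,"cxk":[81,15,66,70,89],"f":{"g":35,"r":57,"rt":93},"poo":99},"t":{"amw":[23,98,49],"huv":[0,88],"mu":18,"rdx":{"dm":81,"m":47,"oas":70,"w":45}}}
After op 9 (add /si/f/frt 48): {"e":[{"er":13,"hca":65,"k":67,"xn":74},{"li":37,"v":5},[33,91,48],[51,76,28]],"si":{"c":1,"cxk":[81,15,66,70,89],"f":{"frt":48,"g":35,"r":57,"rt":93},"poo":99},"t":{"amw":[23,98,49],"huv":[0,88],"mu":18,"rdx":{"dm":81,"m":47,"oas":70,"w":45}}}
After op 10 (remove /si): {"e":[{"er":13,"hca":65,"k":67,"xn":74},{"li":37,"v":5},[33,91,48],[51,76,28]],"t":{"amw":[23,98,49],"huv":[0,88],"mu":18,"rdx":{"dm":81,"m":47,"oas":70,"w":45}}}
After op 11 (add /e/0/w 50): {"e":[{"er":13,"hca":65,"k":67,"w":50,"xn":74},{"li":37,"v":5},[33,91,48],[51,76,28]],"t":{"amw":[23,98,49],"huv":[0,88],"mu":18,"rdx":{"dm":81,"m":47,"oas":70,"w":45}}}
After op 12 (add /t/f 84): {"e":[{"er":13,"hca":65,"k":67,"w":50,"xn":74},{"li":37,"v":5},[33,91,48],[51,76,28]],"t":{"amw":[23,98,49],"f":84,"huv":[0,88],"mu":18,"rdx":{"dm":81,"m":47,"oas":70,"w":45}}}
Size at path /t/amw: 3

Answer: 3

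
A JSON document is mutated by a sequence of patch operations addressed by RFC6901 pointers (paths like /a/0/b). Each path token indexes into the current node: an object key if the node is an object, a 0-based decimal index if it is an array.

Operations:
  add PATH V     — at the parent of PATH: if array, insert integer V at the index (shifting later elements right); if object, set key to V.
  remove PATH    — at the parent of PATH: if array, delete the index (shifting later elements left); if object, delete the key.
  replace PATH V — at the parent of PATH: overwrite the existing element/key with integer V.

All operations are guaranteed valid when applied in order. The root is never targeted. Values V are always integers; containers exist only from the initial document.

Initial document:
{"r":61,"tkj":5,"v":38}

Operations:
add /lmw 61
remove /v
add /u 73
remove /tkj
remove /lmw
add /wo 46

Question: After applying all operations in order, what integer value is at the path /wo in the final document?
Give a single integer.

Answer: 46

Derivation:
After op 1 (add /lmw 61): {"lmw":61,"r":61,"tkj":5,"v":38}
After op 2 (remove /v): {"lmw":61,"r":61,"tkj":5}
After op 3 (add /u 73): {"lmw":61,"r":61,"tkj":5,"u":73}
After op 4 (remove /tkj): {"lmw":61,"r":61,"u":73}
After op 5 (remove /lmw): {"r":61,"u":73}
After op 6 (add /wo 46): {"r":61,"u":73,"wo":46}
Value at /wo: 46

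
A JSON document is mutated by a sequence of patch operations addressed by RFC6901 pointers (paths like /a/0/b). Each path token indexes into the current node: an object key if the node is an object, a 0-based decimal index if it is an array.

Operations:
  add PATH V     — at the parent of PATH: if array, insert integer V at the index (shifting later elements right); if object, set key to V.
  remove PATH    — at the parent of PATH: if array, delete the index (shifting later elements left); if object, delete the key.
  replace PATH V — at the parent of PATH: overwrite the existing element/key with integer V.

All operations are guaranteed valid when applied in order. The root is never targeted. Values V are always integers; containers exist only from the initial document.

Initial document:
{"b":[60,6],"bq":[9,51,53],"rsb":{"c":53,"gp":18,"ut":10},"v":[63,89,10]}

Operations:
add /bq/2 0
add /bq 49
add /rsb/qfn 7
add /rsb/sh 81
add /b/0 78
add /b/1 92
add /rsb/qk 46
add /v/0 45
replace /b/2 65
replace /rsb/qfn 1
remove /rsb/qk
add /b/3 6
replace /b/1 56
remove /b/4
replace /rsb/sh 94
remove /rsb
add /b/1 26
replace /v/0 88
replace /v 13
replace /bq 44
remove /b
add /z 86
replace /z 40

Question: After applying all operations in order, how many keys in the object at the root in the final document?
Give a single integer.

After op 1 (add /bq/2 0): {"b":[60,6],"bq":[9,51,0,53],"rsb":{"c":53,"gp":18,"ut":10},"v":[63,89,10]}
After op 2 (add /bq 49): {"b":[60,6],"bq":49,"rsb":{"c":53,"gp":18,"ut":10},"v":[63,89,10]}
After op 3 (add /rsb/qfn 7): {"b":[60,6],"bq":49,"rsb":{"c":53,"gp":18,"qfn":7,"ut":10},"v":[63,89,10]}
After op 4 (add /rsb/sh 81): {"b":[60,6],"bq":49,"rsb":{"c":53,"gp":18,"qfn":7,"sh":81,"ut":10},"v":[63,89,10]}
After op 5 (add /b/0 78): {"b":[78,60,6],"bq":49,"rsb":{"c":53,"gp":18,"qfn":7,"sh":81,"ut":10},"v":[63,89,10]}
After op 6 (add /b/1 92): {"b":[78,92,60,6],"bq":49,"rsb":{"c":53,"gp":18,"qfn":7,"sh":81,"ut":10},"v":[63,89,10]}
After op 7 (add /rsb/qk 46): {"b":[78,92,60,6],"bq":49,"rsb":{"c":53,"gp":18,"qfn":7,"qk":46,"sh":81,"ut":10},"v":[63,89,10]}
After op 8 (add /v/0 45): {"b":[78,92,60,6],"bq":49,"rsb":{"c":53,"gp":18,"qfn":7,"qk":46,"sh":81,"ut":10},"v":[45,63,89,10]}
After op 9 (replace /b/2 65): {"b":[78,92,65,6],"bq":49,"rsb":{"c":53,"gp":18,"qfn":7,"qk":46,"sh":81,"ut":10},"v":[45,63,89,10]}
After op 10 (replace /rsb/qfn 1): {"b":[78,92,65,6],"bq":49,"rsb":{"c":53,"gp":18,"qfn":1,"qk":46,"sh":81,"ut":10},"v":[45,63,89,10]}
After op 11 (remove /rsb/qk): {"b":[78,92,65,6],"bq":49,"rsb":{"c":53,"gp":18,"qfn":1,"sh":81,"ut":10},"v":[45,63,89,10]}
After op 12 (add /b/3 6): {"b":[78,92,65,6,6],"bq":49,"rsb":{"c":53,"gp":18,"qfn":1,"sh":81,"ut":10},"v":[45,63,89,10]}
After op 13 (replace /b/1 56): {"b":[78,56,65,6,6],"bq":49,"rsb":{"c":53,"gp":18,"qfn":1,"sh":81,"ut":10},"v":[45,63,89,10]}
After op 14 (remove /b/4): {"b":[78,56,65,6],"bq":49,"rsb":{"c":53,"gp":18,"qfn":1,"sh":81,"ut":10},"v":[45,63,89,10]}
After op 15 (replace /rsb/sh 94): {"b":[78,56,65,6],"bq":49,"rsb":{"c":53,"gp":18,"qfn":1,"sh":94,"ut":10},"v":[45,63,89,10]}
After op 16 (remove /rsb): {"b":[78,56,65,6],"bq":49,"v":[45,63,89,10]}
After op 17 (add /b/1 26): {"b":[78,26,56,65,6],"bq":49,"v":[45,63,89,10]}
After op 18 (replace /v/0 88): {"b":[78,26,56,65,6],"bq":49,"v":[88,63,89,10]}
After op 19 (replace /v 13): {"b":[78,26,56,65,6],"bq":49,"v":13}
After op 20 (replace /bq 44): {"b":[78,26,56,65,6],"bq":44,"v":13}
After op 21 (remove /b): {"bq":44,"v":13}
After op 22 (add /z 86): {"bq":44,"v":13,"z":86}
After op 23 (replace /z 40): {"bq":44,"v":13,"z":40}
Size at the root: 3

Answer: 3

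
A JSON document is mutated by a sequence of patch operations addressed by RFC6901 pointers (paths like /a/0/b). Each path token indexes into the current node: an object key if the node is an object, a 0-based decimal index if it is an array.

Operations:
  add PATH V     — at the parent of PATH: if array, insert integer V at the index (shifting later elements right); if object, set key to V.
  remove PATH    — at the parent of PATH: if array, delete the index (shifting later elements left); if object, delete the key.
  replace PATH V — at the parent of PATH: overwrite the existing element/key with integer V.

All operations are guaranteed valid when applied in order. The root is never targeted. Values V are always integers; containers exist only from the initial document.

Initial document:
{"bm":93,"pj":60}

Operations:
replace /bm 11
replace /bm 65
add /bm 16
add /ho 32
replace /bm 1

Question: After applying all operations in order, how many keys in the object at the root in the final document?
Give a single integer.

Answer: 3

Derivation:
After op 1 (replace /bm 11): {"bm":11,"pj":60}
After op 2 (replace /bm 65): {"bm":65,"pj":60}
After op 3 (add /bm 16): {"bm":16,"pj":60}
After op 4 (add /ho 32): {"bm":16,"ho":32,"pj":60}
After op 5 (replace /bm 1): {"bm":1,"ho":32,"pj":60}
Size at the root: 3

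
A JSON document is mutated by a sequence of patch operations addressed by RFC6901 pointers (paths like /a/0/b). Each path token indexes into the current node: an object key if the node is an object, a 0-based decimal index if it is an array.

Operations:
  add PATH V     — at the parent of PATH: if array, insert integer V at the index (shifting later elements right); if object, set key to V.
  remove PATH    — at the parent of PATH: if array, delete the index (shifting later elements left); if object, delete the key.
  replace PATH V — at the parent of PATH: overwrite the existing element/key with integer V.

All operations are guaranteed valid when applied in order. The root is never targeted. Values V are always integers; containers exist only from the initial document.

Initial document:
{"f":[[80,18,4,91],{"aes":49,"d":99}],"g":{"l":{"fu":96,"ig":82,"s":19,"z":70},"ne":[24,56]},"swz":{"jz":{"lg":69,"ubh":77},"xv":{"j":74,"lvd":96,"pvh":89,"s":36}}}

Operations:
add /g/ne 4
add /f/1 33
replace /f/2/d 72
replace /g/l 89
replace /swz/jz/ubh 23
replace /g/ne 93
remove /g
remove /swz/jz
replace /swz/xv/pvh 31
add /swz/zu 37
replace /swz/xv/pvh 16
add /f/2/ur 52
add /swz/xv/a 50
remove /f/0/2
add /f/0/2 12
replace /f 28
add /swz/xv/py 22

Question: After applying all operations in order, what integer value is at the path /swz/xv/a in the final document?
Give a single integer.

Answer: 50

Derivation:
After op 1 (add /g/ne 4): {"f":[[80,18,4,91],{"aes":49,"d":99}],"g":{"l":{"fu":96,"ig":82,"s":19,"z":70},"ne":4},"swz":{"jz":{"lg":69,"ubh":77},"xv":{"j":74,"lvd":96,"pvh":89,"s":36}}}
After op 2 (add /f/1 33): {"f":[[80,18,4,91],33,{"aes":49,"d":99}],"g":{"l":{"fu":96,"ig":82,"s":19,"z":70},"ne":4},"swz":{"jz":{"lg":69,"ubh":77},"xv":{"j":74,"lvd":96,"pvh":89,"s":36}}}
After op 3 (replace /f/2/d 72): {"f":[[80,18,4,91],33,{"aes":49,"d":72}],"g":{"l":{"fu":96,"ig":82,"s":19,"z":70},"ne":4},"swz":{"jz":{"lg":69,"ubh":77},"xv":{"j":74,"lvd":96,"pvh":89,"s":36}}}
After op 4 (replace /g/l 89): {"f":[[80,18,4,91],33,{"aes":49,"d":72}],"g":{"l":89,"ne":4},"swz":{"jz":{"lg":69,"ubh":77},"xv":{"j":74,"lvd":96,"pvh":89,"s":36}}}
After op 5 (replace /swz/jz/ubh 23): {"f":[[80,18,4,91],33,{"aes":49,"d":72}],"g":{"l":89,"ne":4},"swz":{"jz":{"lg":69,"ubh":23},"xv":{"j":74,"lvd":96,"pvh":89,"s":36}}}
After op 6 (replace /g/ne 93): {"f":[[80,18,4,91],33,{"aes":49,"d":72}],"g":{"l":89,"ne":93},"swz":{"jz":{"lg":69,"ubh":23},"xv":{"j":74,"lvd":96,"pvh":89,"s":36}}}
After op 7 (remove /g): {"f":[[80,18,4,91],33,{"aes":49,"d":72}],"swz":{"jz":{"lg":69,"ubh":23},"xv":{"j":74,"lvd":96,"pvh":89,"s":36}}}
After op 8 (remove /swz/jz): {"f":[[80,18,4,91],33,{"aes":49,"d":72}],"swz":{"xv":{"j":74,"lvd":96,"pvh":89,"s":36}}}
After op 9 (replace /swz/xv/pvh 31): {"f":[[80,18,4,91],33,{"aes":49,"d":72}],"swz":{"xv":{"j":74,"lvd":96,"pvh":31,"s":36}}}
After op 10 (add /swz/zu 37): {"f":[[80,18,4,91],33,{"aes":49,"d":72}],"swz":{"xv":{"j":74,"lvd":96,"pvh":31,"s":36},"zu":37}}
After op 11 (replace /swz/xv/pvh 16): {"f":[[80,18,4,91],33,{"aes":49,"d":72}],"swz":{"xv":{"j":74,"lvd":96,"pvh":16,"s":36},"zu":37}}
After op 12 (add /f/2/ur 52): {"f":[[80,18,4,91],33,{"aes":49,"d":72,"ur":52}],"swz":{"xv":{"j":74,"lvd":96,"pvh":16,"s":36},"zu":37}}
After op 13 (add /swz/xv/a 50): {"f":[[80,18,4,91],33,{"aes":49,"d":72,"ur":52}],"swz":{"xv":{"a":50,"j":74,"lvd":96,"pvh":16,"s":36},"zu":37}}
After op 14 (remove /f/0/2): {"f":[[80,18,91],33,{"aes":49,"d":72,"ur":52}],"swz":{"xv":{"a":50,"j":74,"lvd":96,"pvh":16,"s":36},"zu":37}}
After op 15 (add /f/0/2 12): {"f":[[80,18,12,91],33,{"aes":49,"d":72,"ur":52}],"swz":{"xv":{"a":50,"j":74,"lvd":96,"pvh":16,"s":36},"zu":37}}
After op 16 (replace /f 28): {"f":28,"swz":{"xv":{"a":50,"j":74,"lvd":96,"pvh":16,"s":36},"zu":37}}
After op 17 (add /swz/xv/py 22): {"f":28,"swz":{"xv":{"a":50,"j":74,"lvd":96,"pvh":16,"py":22,"s":36},"zu":37}}
Value at /swz/xv/a: 50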